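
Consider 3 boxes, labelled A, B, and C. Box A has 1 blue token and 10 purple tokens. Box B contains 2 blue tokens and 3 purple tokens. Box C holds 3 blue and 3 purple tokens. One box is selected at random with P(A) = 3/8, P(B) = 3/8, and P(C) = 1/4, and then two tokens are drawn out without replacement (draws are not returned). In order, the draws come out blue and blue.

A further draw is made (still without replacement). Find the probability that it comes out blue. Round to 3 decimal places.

The likelihood of the observed sequence under each hypothesis: P(data | box A) = (1/11)(0/10) = 0; P(data | box B) = (2/5)(1/4) = 1/10; P(data | box C) = (3/6)(2/5) = 1/5.
Weighting by the prior gives 3/8 · 0 = 0, 3/8 · 1/10 = 3/80, 1/4 · 1/5 = 1/20; summing to 7/80.
The posterior is then P(box A | data) = 0, P(box B | data) = 3/7, P(box C | data) = 4/7.
So P(blue next | data) = Σ P(blue next | H) P(H | data) = (0)(3/7) + (1/4)(4/7) = 1/7.

0.143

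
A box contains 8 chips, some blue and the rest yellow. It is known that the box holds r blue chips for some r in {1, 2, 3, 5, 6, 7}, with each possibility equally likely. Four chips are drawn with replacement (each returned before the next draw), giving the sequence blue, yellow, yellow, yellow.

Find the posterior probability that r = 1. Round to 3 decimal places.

Under each hypothesis, the probability of the observed sequence is: P(data | r = 1) = (1/8)(7/8)(7/8)(7/8) = 0.08374; P(data | r = 2) = (2/8)(6/8)(6/8)(6/8) = 0.10547; P(data | r = 3) = (3/8)(5/8)(5/8)(5/8) = 0.091553; P(data | r = 5) = (5/8)(3/8)(3/8)(3/8) = 0.032959; P(data | r = 6) = (6/8)(2/8)(2/8)(2/8) = 0.011719; P(data | r = 7) = (7/8)(1/8)(1/8)(1/8) = 0.001709.
The prior-weighted likelihoods are 1/6 · 0.08374 = 0.013957, 1/6 · 0.10547 = 0.017578, 1/6 · 0.091553 = 0.015259, 1/6 · 0.032959 = 0.0054932, 1/6 · 0.011719 = 0.0019531, 1/6 · 0.001709 = 0.00028483; with total 0.054525.
So P(r = 1 | data) = (0.013957) / (0.054525) = 0.25597.

0.256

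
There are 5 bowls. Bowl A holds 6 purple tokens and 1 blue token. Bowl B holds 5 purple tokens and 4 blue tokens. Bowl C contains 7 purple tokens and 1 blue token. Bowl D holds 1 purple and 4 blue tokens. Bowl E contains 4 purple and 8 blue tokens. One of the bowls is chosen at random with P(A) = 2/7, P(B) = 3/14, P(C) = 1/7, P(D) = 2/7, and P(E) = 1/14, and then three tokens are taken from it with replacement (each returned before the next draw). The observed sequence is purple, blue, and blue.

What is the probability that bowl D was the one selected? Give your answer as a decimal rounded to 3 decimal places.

0.471

For each hypothesis, P(data | H) works out to: P(data | bowl A) = (6/7)(1/7)(1/7) = 0.017493; P(data | bowl B) = (5/9)(4/9)(4/9) = 0.10974; P(data | bowl C) = (7/8)(1/8)(1/8) = 0.013672; P(data | bowl D) = (1/5)(4/5)(4/5) = 0.128; P(data | bowl E) = (4/12)(8/12)(8/12) = 0.14815.
Weighting by the prior gives 2/7 · 0.017493 = 0.0049979, 3/14 · 0.10974 = 0.023516, 1/7 · 0.013672 = 0.0019531, 2/7 · 0.128 = 0.036571, 1/14 · 0.14815 = 0.010582; these sum to 0.07762.
Hence P(bowl D | data) = (0.036571) / (0.07762) = 0.47116.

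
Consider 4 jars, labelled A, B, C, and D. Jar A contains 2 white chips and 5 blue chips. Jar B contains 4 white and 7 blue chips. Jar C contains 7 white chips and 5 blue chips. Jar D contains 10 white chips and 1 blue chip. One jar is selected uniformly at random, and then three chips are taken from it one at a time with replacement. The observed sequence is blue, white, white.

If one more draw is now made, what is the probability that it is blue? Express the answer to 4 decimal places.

0.4483

For each hypothesis, P(data | H) works out to: P(data | jar A) = (5/7)(2/7)(2/7) = 0.058309; P(data | jar B) = (7/11)(4/11)(4/11) = 0.084147; P(data | jar C) = (5/12)(7/12)(7/12) = 0.14178; P(data | jar D) = (1/11)(10/11)(10/11) = 0.075131.
Weighting by the prior gives 1/4 · 0.058309 = 0.014577, 1/4 · 0.084147 = 0.021037, 1/4 · 0.14178 = 0.035446, 1/4 · 0.075131 = 0.018783; these sum to 0.089843.
The posterior is then P(jar A | data) = 0.16225, P(jar B | data) = 0.23415, P(jar C | data) = 0.39453, P(jar D | data) = 0.20906.
Averaging over the posterior, P(blue next | data) = (5/7)(0.16225) + (7/11)(0.23415) + (5/12)(0.39453) + (1/11)(0.20906) = 0.44829.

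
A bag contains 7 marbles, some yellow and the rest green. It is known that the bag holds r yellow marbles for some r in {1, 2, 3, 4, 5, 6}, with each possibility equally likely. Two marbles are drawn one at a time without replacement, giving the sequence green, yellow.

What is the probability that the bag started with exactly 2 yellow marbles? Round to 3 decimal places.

Compute the likelihood of the observed sequence for each case: P(data | r = 1) = (6/7)(1/6) = 1/7; P(data | r = 2) = (5/7)(2/6) = 5/21; P(data | r = 3) = (4/7)(3/6) = 2/7; P(data | r = 4) = (3/7)(4/6) = 2/7; P(data | r = 5) = (2/7)(5/6) = 5/21; P(data | r = 6) = (1/7)(6/6) = 1/7.
Weighting by the prior gives 1/6 · 1/7 = 1/42, 1/6 · 5/21 = 5/126, 1/6 · 2/7 = 1/21, 1/6 · 2/7 = 1/21, 1/6 · 5/21 = 5/126, 1/6 · 1/7 = 1/42; these sum to 2/9.
Therefore the posterior P(r = 2 | data) = (5/126) / (2/9) = 5/28.

0.179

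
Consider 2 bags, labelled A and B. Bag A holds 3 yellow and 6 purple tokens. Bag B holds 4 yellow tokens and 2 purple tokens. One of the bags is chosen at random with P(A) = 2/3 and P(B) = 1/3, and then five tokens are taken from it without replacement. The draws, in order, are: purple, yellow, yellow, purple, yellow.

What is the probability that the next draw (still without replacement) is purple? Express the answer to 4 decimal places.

0.2632

Under each hypothesis, the probability of the observed sequence is: P(data | bag A) = (6/9)(3/8)(2/7)(5/6)(1/5) = 1/84; P(data | bag B) = (2/6)(4/5)(3/4)(1/3)(2/2) = 1/15.
The prior-weighted likelihoods are 2/3 · 1/84 = 1/126, 1/3 · 1/15 = 1/45; these sum to 19/630.
The posterior is then P(bag A | data) = 5/19, P(bag B | data) = 14/19.
The predictive probability is P(purple next | data) = (1)(5/19) + (0)(14/19) = 5/19.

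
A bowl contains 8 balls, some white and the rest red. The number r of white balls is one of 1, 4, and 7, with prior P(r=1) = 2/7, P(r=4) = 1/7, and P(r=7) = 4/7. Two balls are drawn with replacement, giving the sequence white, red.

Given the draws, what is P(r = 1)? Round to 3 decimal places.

For each hypothesis, P(data | H) works out to: P(data | r = 1) = (1/8)(7/8) = 7/64; P(data | r = 4) = (4/8)(4/8) = 1/4; P(data | r = 7) = (7/8)(1/8) = 7/64.
Multiplying each by its prior: 2/7 · 7/64 = 1/32, 1/7 · 1/4 = 1/28, 4/7 · 7/64 = 1/16; with total 29/224.
By Bayes' rule, P(r = 1 | data) = (1/32) / (29/224) = 7/29.

0.241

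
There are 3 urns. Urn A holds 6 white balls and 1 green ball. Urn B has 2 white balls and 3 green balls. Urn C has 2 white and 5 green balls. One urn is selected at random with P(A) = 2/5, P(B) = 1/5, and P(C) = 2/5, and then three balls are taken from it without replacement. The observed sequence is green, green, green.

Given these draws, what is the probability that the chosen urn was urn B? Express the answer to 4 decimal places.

Compute the likelihood of the observed sequence for each case: P(data | urn A) = (1/7)(0/6) = 0; P(data | urn B) = (3/5)(2/4)(1/3) = 1/10; P(data | urn C) = (5/7)(4/6)(3/5) = 2/7.
Multiplying each by its prior: 2/5 · 0 = 0, 1/5 · 1/10 = 1/50, 2/5 · 2/7 = 4/35; summing to 47/350.
Hence P(urn B | data) = (1/50) / (47/350) = 7/47.

0.1489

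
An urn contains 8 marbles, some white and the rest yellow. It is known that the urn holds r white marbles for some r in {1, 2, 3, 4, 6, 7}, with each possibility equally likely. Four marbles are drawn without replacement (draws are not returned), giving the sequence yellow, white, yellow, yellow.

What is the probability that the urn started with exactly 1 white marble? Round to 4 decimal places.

Under each hypothesis, the probability of the observed sequence is: P(data | r = 1) = (7/8)(1/7)(6/6)(5/5) = 0.125; P(data | r = 2) = (6/8)(2/7)(5/6)(4/5) = 0.14286; P(data | r = 3) = (5/8)(3/7)(4/6)(3/5) = 0.10714; P(data | r = 4) = (4/8)(4/7)(3/6)(2/5) = 0.057143; P(data | r = 6) = (2/8)(6/7)(1/6)(0/5) = 0; P(data | r = 7) = (1/8)(7/7)(0/6) = 0.
Multiplying each by its prior: 1/6 · 0.125 = 0.020833, 1/6 · 0.14286 = 0.02381, 1/6 · 0.10714 = 0.017857, 1/6 · 0.057143 = 0.0095238, 1/6 · 0 = 0, 1/6 · 0 = 0; with total 0.072024.
Therefore the posterior P(r = 1 | data) = (0.020833) / (0.072024) = 0.28926.

0.2893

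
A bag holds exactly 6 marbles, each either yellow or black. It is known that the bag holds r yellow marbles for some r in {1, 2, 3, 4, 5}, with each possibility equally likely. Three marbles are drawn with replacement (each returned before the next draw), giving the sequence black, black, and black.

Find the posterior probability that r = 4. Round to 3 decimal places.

For each hypothesis, P(data | H) works out to: P(data | r = 1) = (5/6)(5/6)(5/6) = 0.5787; P(data | r = 2) = (4/6)(4/6)(4/6) = 0.2963; P(data | r = 3) = (3/6)(3/6)(3/6) = 0.125; P(data | r = 4) = (2/6)(2/6)(2/6) = 0.037037; P(data | r = 5) = (1/6)(1/6)(1/6) = 0.0046296.
Multiplying each by its prior: 1/5 · 0.5787 = 0.11574, 1/5 · 0.2963 = 0.059259, 1/5 · 0.125 = 0.025, 1/5 · 0.037037 = 0.0074074, 1/5 · 0.0046296 = 0.00092593; these sum to 0.20833.
So P(r = 4 | data) = (0.0074074) / (0.20833) = 0.035556.

0.036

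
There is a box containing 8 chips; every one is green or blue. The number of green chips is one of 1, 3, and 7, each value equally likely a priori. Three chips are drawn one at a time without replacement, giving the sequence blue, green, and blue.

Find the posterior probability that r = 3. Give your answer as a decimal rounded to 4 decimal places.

Compute the likelihood of the observed sequence for each case: P(data | r = 1) = (7/8)(1/7)(6/6) = 1/8; P(data | r = 3) = (5/8)(3/7)(4/6) = 5/28; P(data | r = 7) = (1/8)(7/7)(0/6) = 0.
The prior-weighted likelihoods are 1/3 · 1/8 = 1/24, 1/3 · 5/28 = 5/84, 1/3 · 0 = 0; with total 17/168.
Therefore the posterior P(r = 3 | data) = (5/84) / (17/168) = 10/17.

0.5882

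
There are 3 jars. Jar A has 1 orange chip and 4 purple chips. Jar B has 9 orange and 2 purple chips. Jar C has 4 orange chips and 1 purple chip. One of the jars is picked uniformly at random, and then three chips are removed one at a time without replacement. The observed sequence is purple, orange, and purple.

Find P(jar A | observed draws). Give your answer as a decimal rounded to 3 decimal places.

Compute the likelihood of the observed sequence for each case: P(data | jar A) = (4/5)(1/4)(3/3) = 1/5; P(data | jar B) = (2/11)(9/10)(1/9) = 1/55; P(data | jar C) = (1/5)(4/4)(0/3) = 0.
Multiplying each by its prior: 1/3 · 1/5 = 1/15, 1/3 · 1/55 = 1/165, 1/3 · 0 = 0; these sum to 4/55.
Hence P(jar A | data) = (1/15) / (4/55) = 11/12.

0.917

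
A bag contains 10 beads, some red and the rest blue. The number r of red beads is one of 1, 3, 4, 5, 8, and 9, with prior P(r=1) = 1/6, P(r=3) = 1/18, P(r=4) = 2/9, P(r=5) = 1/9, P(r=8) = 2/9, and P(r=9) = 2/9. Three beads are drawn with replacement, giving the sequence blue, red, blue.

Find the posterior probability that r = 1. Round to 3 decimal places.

0.176

For each hypothesis, P(data | H) works out to: P(data | r = 1) = (9/10)(1/10)(9/10) = 0.081; P(data | r = 3) = (7/10)(3/10)(7/10) = 0.147; P(data | r = 4) = (6/10)(4/10)(6/10) = 0.144; P(data | r = 5) = (5/10)(5/10)(5/10) = 0.125; P(data | r = 8) = (2/10)(8/10)(2/10) = 0.032; P(data | r = 9) = (1/10)(9/10)(1/10) = 0.009.
Multiplying each by its prior: 1/6 · 0.081 = 0.0135, 1/18 · 0.147 = 0.0081667, 2/9 · 0.144 = 0.032, 1/9 · 0.125 = 0.013889, 2/9 · 0.032 = 0.0071111, 2/9 · 0.009 = 0.002; with total 0.076667.
Hence P(r = 1 | data) = (0.0135) / (0.076667) = 0.17609.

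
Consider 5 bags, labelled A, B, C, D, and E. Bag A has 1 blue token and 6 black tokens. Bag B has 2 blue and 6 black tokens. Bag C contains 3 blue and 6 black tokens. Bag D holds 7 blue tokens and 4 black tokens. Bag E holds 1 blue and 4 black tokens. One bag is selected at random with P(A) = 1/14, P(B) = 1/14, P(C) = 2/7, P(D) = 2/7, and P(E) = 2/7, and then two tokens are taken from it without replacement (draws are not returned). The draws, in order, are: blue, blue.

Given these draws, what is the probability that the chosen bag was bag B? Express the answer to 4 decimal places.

Compute the likelihood of the observed sequence for each case: P(data | bag A) = (1/7)(0/6) = 0; P(data | bag B) = (2/8)(1/7) = 0.035714; P(data | bag C) = (3/9)(2/8) = 0.083333; P(data | bag D) = (7/11)(6/10) = 0.38182; P(data | bag E) = (1/5)(0/4) = 0.
The prior-weighted likelihoods are 1/14 · 0 = 0, 1/14 · 0.035714 = 0.002551, 2/7 · 0.083333 = 0.02381, 2/7 · 0.38182 = 0.10909, 2/7 · 0 = 0; with total 0.13545.
Therefore the posterior P(bag B | data) = (0.002551) / (0.13545) = 0.018833.

0.0188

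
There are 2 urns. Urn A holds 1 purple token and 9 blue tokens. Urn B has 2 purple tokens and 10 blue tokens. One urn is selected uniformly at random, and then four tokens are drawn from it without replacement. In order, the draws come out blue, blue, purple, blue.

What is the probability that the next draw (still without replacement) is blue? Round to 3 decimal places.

0.932

For each hypothesis, P(data | H) works out to: P(data | urn A) = (9/10)(8/9)(1/8)(7/7) = 1/10; P(data | urn B) = (10/12)(9/11)(2/10)(8/9) = 4/33.
Weighting by the prior gives 1/2 · 1/10 = 1/20, 1/2 · 4/33 = 2/33; summing to 73/660.
Normalising, the posterior is P(urn A | data) = 33/73, P(urn B | data) = 40/73.
The predictive probability is P(blue next | data) = (1)(33/73) + (7/8)(40/73) = 68/73.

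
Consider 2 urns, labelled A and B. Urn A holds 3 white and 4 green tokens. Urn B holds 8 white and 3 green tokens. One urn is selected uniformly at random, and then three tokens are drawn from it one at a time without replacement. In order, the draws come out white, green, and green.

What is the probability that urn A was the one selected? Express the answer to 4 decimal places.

0.7795

Under each hypothesis, the probability of the observed sequence is: P(data | urn A) = (3/7)(4/6)(3/5) = 0.17143; P(data | urn B) = (8/11)(3/10)(2/9) = 0.048485.
The prior-weighted likelihoods are 1/2 · 0.17143 = 0.085714, 1/2 · 0.048485 = 0.024242; summing to 0.10996.
By Bayes' rule, P(urn A | data) = (0.085714) / (0.10996) = 0.77953.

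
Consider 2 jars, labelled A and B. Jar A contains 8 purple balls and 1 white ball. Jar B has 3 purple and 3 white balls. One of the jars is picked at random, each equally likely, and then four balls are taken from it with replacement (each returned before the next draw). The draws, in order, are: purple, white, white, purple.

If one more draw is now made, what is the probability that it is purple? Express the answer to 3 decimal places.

Compute the likelihood of the observed sequence for each case: P(data | jar A) = (8/9)(1/9)(1/9)(8/9) = 0.0097546; P(data | jar B) = (3/6)(3/6)(3/6)(3/6) = 0.0625.
The prior-weighted likelihoods are 1/2 · 0.0097546 = 0.0048773, 1/2 · 0.0625 = 0.03125; summing to 0.036127.
Dividing through by the total gives posterior P(jar A | data) = 0.135, P(jar B | data) = 0.865.
Averaging over the posterior, P(purple next | data) = (8/9)(0.135) + (1/2)(0.865) = 0.5525.

0.553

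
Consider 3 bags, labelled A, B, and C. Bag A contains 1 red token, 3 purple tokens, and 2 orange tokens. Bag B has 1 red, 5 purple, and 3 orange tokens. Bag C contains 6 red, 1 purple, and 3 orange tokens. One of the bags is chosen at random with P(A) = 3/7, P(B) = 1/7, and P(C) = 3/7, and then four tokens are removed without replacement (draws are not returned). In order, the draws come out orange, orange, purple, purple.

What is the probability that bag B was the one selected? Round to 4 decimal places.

Compute the likelihood of the observed sequence for each case: P(data | bag A) = (2/6)(1/5)(3/4)(2/3) = 0.033333; P(data | bag B) = (3/9)(2/8)(5/7)(4/6) = 0.039683; P(data | bag C) = (3/10)(2/9)(1/8)(0/7) = 0.
Weighting by the prior gives 3/7 · 0.033333 = 0.014286, 1/7 · 0.039683 = 0.0056689, 3/7 · 0 = 0; summing to 0.019955.
Hence P(bag B | data) = (0.0056689) / (0.019955) = 0.28409.

0.2841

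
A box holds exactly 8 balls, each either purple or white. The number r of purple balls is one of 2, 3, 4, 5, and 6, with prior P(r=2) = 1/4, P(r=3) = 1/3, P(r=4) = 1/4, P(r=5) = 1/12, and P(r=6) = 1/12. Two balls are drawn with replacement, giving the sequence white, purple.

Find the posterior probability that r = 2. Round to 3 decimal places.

0.211

The likelihood of the observed sequence under each hypothesis: P(data | r = 2) = (6/8)(2/8) = 3/16; P(data | r = 3) = (5/8)(3/8) = 15/64; P(data | r = 4) = (4/8)(4/8) = 1/4; P(data | r = 5) = (3/8)(5/8) = 15/64; P(data | r = 6) = (2/8)(6/8) = 3/16.
Weighting by the prior gives 1/4 · 3/16 = 3/64, 1/3 · 15/64 = 5/64, 1/4 · 1/4 = 1/16, 1/12 · 15/64 = 5/256, 1/12 · 3/16 = 1/64; these sum to 57/256.
Hence P(r = 2 | data) = (3/64) / (57/256) = 4/19.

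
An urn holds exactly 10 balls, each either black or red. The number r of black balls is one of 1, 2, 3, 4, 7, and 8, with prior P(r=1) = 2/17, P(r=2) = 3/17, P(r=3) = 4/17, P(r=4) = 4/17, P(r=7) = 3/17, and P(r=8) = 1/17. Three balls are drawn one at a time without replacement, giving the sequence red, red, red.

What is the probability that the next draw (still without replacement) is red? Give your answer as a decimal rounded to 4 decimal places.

0.6767

The likelihood of the observed sequence under each hypothesis: P(data | r = 1) = (9/10)(8/9)(7/8) = 0.7; P(data | r = 2) = (8/10)(7/9)(6/8) = 0.46667; P(data | r = 3) = (7/10)(6/9)(5/8) = 0.29167; P(data | r = 4) = (6/10)(5/9)(4/8) = 0.16667; P(data | r = 7) = (3/10)(2/9)(1/8) = 0.0083333; P(data | r = 8) = (2/10)(1/9)(0/8) = 0.
The prior-weighted likelihoods are 2/17 · 0.7 = 0.082353, 3/17 · 0.46667 = 0.082353, 4/17 · 0.29167 = 0.068627, 4/17 · 0.16667 = 0.039216, 3/17 · 0.0083333 = 0.0014706, 1/17 · 0 = 0; summing to 0.27402.
The posterior is then P(r = 1 | data) = 0.30054, P(r = 2 | data) = 0.30054, P(r = 3 | data) = 0.25045, P(r = 4 | data) = 0.14311, P(r = 7 | data) = 0.0053667, P(r = 8 | data) = 0.
Averaging over the posterior, P(red next | data) = (6/7)(0.30054) + (5/7)(0.30054) + (4/7)(0.25045) + (3/7)(0.14311) + (0)(0.0053667) = 0.67672.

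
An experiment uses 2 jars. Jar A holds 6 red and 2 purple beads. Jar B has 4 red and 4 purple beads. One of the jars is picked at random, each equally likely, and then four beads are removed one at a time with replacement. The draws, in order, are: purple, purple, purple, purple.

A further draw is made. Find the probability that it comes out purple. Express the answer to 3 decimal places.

0.485

Compute the likelihood of the observed sequence for each case: P(data | jar A) = (2/8)(2/8)(2/8)(2/8) = 1/256; P(data | jar B) = (4/8)(4/8)(4/8)(4/8) = 1/16.
The prior-weighted likelihoods are 1/2 · 1/256 = 1/512, 1/2 · 1/16 = 1/32; with total 17/512.
Normalising, the posterior is P(jar A | data) = 1/17, P(jar B | data) = 16/17.
The predictive probability is P(purple next | data) = (1/4)(1/17) + (1/2)(16/17) = 33/68.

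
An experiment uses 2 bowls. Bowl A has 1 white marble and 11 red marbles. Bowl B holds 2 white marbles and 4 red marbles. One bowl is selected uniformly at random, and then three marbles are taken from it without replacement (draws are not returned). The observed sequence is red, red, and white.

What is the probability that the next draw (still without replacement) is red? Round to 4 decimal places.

Under each hypothesis, the probability of the observed sequence is: P(data | bowl A) = (11/12)(10/11)(1/10) = 1/12; P(data | bowl B) = (4/6)(3/5)(2/4) = 1/5.
Multiplying each by its prior: 1/2 · 1/12 = 1/24, 1/2 · 1/5 = 1/10; with total 17/120.
The posterior is then P(bowl A | data) = 5/17, P(bowl B | data) = 12/17.
So P(red next | data) = Σ P(red next | H) P(H | data) = (1)(5/17) + (2/3)(12/17) = 13/17.

0.7647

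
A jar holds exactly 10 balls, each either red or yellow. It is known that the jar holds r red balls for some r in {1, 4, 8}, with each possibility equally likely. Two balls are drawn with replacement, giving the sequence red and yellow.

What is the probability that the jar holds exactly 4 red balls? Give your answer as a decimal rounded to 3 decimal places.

0.490

The likelihood of the observed sequence under each hypothesis: P(data | r = 1) = (1/10)(9/10) = 9/100; P(data | r = 4) = (4/10)(6/10) = 6/25; P(data | r = 8) = (8/10)(2/10) = 4/25.
Weighting by the prior gives 1/3 · 9/100 = 3/100, 1/3 · 6/25 = 2/25, 1/3 · 4/25 = 4/75; summing to 49/300.
By Bayes' rule, P(r = 4 | data) = (2/25) / (49/300) = 24/49.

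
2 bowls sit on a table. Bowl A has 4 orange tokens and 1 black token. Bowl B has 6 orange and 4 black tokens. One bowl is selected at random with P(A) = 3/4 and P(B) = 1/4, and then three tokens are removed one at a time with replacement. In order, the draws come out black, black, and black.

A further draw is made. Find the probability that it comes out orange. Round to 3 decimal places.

The likelihood of the observed sequence under each hypothesis: P(data | bowl A) = (1/5)(1/5)(1/5) = 1/125; P(data | bowl B) = (4/10)(4/10)(4/10) = 8/125.
Weighting by the prior gives 3/4 · 1/125 = 3/500, 1/4 · 8/125 = 2/125; summing to 11/500.
The posterior is then P(bowl A | data) = 3/11, P(bowl B | data) = 8/11.
The predictive probability is P(orange next | data) = (4/5)(3/11) + (3/5)(8/11) = 36/55.

0.655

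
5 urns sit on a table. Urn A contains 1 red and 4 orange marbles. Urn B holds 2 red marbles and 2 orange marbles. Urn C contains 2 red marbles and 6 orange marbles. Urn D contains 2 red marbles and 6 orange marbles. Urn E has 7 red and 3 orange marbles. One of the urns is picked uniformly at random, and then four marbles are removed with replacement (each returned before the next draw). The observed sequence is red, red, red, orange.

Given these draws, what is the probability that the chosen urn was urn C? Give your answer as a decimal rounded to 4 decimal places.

Under each hypothesis, the probability of the observed sequence is: P(data | urn A) = (1/5)(1/5)(1/5)(4/5) = 0.0064; P(data | urn B) = (2/4)(2/4)(2/4)(2/4) = 0.0625; P(data | urn C) = (2/8)(2/8)(2/8)(6/8) = 0.011719; P(data | urn D) = (2/8)(2/8)(2/8)(6/8) = 0.011719; P(data | urn E) = (7/10)(7/10)(7/10)(3/10) = 0.1029.
Weighting by the prior gives 1/5 · 0.0064 = 0.00128, 1/5 · 0.0625 = 0.0125, 1/5 · 0.011719 = 0.0023437, 1/5 · 0.011719 = 0.0023437, 1/5 · 0.1029 = 0.02058; these sum to 0.039047.
Therefore the posterior P(urn C | data) = (0.0023437) / (0.039047) = 0.060023.

0.0600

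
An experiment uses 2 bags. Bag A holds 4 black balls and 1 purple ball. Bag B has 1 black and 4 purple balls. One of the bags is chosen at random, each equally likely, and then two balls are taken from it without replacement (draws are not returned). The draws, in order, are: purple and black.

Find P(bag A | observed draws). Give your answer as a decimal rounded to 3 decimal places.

For each hypothesis, P(data | H) works out to: P(data | bag A) = (1/5)(4/4) = 1/5; P(data | bag B) = (4/5)(1/4) = 1/5.
Multiplying each by its prior: 1/2 · 1/5 = 1/10, 1/2 · 1/5 = 1/10; summing to 1/5.
By Bayes' rule, P(bag A | data) = (1/10) / (1/5) = 1/2.

0.500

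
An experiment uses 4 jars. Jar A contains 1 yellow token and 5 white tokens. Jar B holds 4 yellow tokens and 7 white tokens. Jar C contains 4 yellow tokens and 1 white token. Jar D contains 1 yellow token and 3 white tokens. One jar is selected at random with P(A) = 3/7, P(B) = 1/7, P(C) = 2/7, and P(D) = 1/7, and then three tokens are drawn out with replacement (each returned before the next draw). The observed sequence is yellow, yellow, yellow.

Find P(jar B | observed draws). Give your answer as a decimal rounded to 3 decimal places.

For each hypothesis, P(data | H) works out to: P(data | jar A) = (1/6)(1/6)(1/6) = 0.0046296; P(data | jar B) = (4/11)(4/11)(4/11) = 0.048084; P(data | jar C) = (4/5)(4/5)(4/5) = 0.512; P(data | jar D) = (1/4)(1/4)(1/4) = 0.015625.
Weighting by the prior gives 3/7 · 0.0046296 = 0.0019841, 1/7 · 0.048084 = 0.0068692, 2/7 · 0.512 = 0.14629, 1/7 · 0.015625 = 0.0022321; with total 0.15737.
Therefore the posterior P(jar B | data) = (0.0068692) / (0.15737) = 0.043649.

0.044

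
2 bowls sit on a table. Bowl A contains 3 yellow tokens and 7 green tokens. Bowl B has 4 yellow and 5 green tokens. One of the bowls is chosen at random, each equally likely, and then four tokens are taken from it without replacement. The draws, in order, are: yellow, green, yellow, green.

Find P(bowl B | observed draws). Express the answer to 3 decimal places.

The likelihood of the observed sequence under each hypothesis: P(data | bowl A) = (3/10)(7/9)(2/8)(6/7) = 0.05; P(data | bowl B) = (4/9)(5/8)(3/7)(4/6) = 0.079365.
Multiplying each by its prior: 1/2 · 0.05 = 0.025, 1/2 · 0.079365 = 0.039683; summing to 0.064683.
By Bayes' rule, P(bowl B | data) = (0.039683) / (0.064683) = 0.6135.

0.613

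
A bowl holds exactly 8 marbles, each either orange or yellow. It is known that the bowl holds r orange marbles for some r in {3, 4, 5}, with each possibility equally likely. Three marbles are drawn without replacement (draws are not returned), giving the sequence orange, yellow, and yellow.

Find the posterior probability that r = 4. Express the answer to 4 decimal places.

The likelihood of the observed sequence under each hypothesis: P(data | r = 3) = (3/8)(5/7)(4/6) = 5/28; P(data | r = 4) = (4/8)(4/7)(3/6) = 1/7; P(data | r = 5) = (5/8)(3/7)(2/6) = 5/56.
Weighting by the prior gives 1/3 · 5/28 = 5/84, 1/3 · 1/7 = 1/21, 1/3 · 5/56 = 5/168; with total 23/168.
By Bayes' rule, P(r = 4 | data) = (1/21) / (23/168) = 8/23.

0.3478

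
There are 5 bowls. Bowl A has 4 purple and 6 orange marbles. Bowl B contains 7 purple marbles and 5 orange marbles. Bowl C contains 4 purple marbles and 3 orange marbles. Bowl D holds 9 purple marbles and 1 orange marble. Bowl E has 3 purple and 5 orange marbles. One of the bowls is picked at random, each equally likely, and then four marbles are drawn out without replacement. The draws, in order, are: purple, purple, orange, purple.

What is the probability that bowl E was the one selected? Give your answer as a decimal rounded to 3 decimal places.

For each hypothesis, P(data | H) works out to: P(data | bowl A) = (4/10)(3/9)(6/8)(2/7) = 0.028571; P(data | bowl B) = (7/12)(6/11)(5/10)(5/9) = 0.088384; P(data | bowl C) = (4/7)(3/6)(3/5)(2/4) = 0.085714; P(data | bowl D) = (9/10)(8/9)(1/8)(7/7) = 0.1; P(data | bowl E) = (3/8)(2/7)(5/6)(1/5) = 0.017857.
Weighting by the prior gives 1/5 · 0.028571 = 0.0057143, 1/5 · 0.088384 = 0.017677, 1/5 · 0.085714 = 0.017143, 1/5 · 0.1 = 0.02, 1/5 · 0.017857 = 0.0035714; with total 0.064105.
By Bayes' rule, P(bowl E | data) = (0.0035714) / (0.064105) = 0.055712.

0.056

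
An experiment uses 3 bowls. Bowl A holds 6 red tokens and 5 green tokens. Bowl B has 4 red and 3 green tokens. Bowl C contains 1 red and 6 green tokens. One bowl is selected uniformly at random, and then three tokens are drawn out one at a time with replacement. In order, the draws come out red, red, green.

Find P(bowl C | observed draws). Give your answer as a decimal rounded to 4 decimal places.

0.0598

The likelihood of the observed sequence under each hypothesis: P(data | bowl A) = (6/11)(6/11)(5/11) = 0.13524; P(data | bowl B) = (4/7)(4/7)(3/7) = 0.13994; P(data | bowl C) = (1/7)(1/7)(6/7) = 0.017493.
Weighting by the prior gives 1/3 · 0.13524 = 0.045079, 1/3 · 0.13994 = 0.046647, 1/3 · 0.017493 = 0.0058309; these sum to 0.097557.
Therefore the posterior P(bowl C | data) = (0.0058309) / (0.097557) = 0.059769.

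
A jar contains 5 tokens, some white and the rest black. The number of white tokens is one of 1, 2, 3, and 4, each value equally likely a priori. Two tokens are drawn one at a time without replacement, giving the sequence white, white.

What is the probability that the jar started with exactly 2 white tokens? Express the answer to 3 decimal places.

0.100

Compute the likelihood of the observed sequence for each case: P(data | r = 1) = (1/5)(0/4) = 0; P(data | r = 2) = (2/5)(1/4) = 1/10; P(data | r = 3) = (3/5)(2/4) = 3/10; P(data | r = 4) = (4/5)(3/4) = 3/5.
Multiplying each by its prior: 1/4 · 0 = 0, 1/4 · 1/10 = 1/40, 1/4 · 3/10 = 3/40, 1/4 · 3/5 = 3/20; with total 1/4.
Hence P(r = 2 | data) = (1/40) / (1/4) = 1/10.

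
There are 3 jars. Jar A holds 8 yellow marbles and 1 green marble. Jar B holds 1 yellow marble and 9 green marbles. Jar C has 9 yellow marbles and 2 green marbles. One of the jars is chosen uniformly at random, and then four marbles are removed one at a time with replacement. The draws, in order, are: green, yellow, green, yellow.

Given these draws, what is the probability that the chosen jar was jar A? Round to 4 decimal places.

Compute the likelihood of the observed sequence for each case: P(data | jar A) = (1/9)(8/9)(1/9)(8/9) = 0.0097546; P(data | jar B) = (9/10)(1/10)(9/10)(1/10) = 0.0081; P(data | jar C) = (2/11)(9/11)(2/11)(9/11) = 0.02213.
Multiplying each by its prior: 1/3 · 0.0097546 = 0.0032515, 1/3 · 0.0081 = 0.0027, 1/3 · 0.02213 = 0.0073765; these sum to 0.013328.
So P(jar A | data) = (0.0032515) / (0.013328) = 0.24396.

0.2440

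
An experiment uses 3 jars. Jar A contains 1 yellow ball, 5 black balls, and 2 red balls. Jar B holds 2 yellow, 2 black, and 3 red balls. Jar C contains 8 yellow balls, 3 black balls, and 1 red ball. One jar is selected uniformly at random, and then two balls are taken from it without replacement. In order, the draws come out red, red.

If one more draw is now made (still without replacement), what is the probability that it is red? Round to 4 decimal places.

0.1600

Compute the likelihood of the observed sequence for each case: P(data | jar A) = (2/8)(1/7) = 1/28; P(data | jar B) = (3/7)(2/6) = 1/7; P(data | jar C) = (1/12)(0/11) = 0.
The prior-weighted likelihoods are 1/3 · 1/28 = 1/84, 1/3 · 1/7 = 1/21, 1/3 · 0 = 0; summing to 5/84.
Normalising, the posterior is P(jar A | data) = 1/5, P(jar B | data) = 4/5, P(jar C | data) = 0.
So P(red next | data) = Σ P(red next | H) P(H | data) = (0)(1/5) + (1/5)(4/5) = 4/25.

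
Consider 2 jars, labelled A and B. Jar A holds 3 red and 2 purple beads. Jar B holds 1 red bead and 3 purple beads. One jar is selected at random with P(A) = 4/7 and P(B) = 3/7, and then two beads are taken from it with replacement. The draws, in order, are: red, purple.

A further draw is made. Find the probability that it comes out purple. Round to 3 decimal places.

Compute the likelihood of the observed sequence for each case: P(data | jar A) = (3/5)(2/5) = 6/25; P(data | jar B) = (1/4)(3/4) = 3/16.
The prior-weighted likelihoods are 4/7 · 6/25 = 24/175, 3/7 · 3/16 = 9/112; with total 87/400.
The posterior is then P(jar A | data) = 128/203, P(jar B | data) = 75/203.
The predictive probability is P(purple next | data) = (2/5)(128/203) + (3/4)(75/203) = 307/580.

0.529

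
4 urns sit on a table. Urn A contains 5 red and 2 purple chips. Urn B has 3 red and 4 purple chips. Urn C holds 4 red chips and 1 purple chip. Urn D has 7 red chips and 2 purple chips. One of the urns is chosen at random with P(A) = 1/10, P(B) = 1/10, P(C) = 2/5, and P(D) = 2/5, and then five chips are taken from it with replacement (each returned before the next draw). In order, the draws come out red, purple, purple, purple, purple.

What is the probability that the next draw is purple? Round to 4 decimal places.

0.4778

Compute the likelihood of the observed sequence for each case: P(data | urn A) = (5/7)(2/7)(2/7)(2/7)(2/7) = 0.0047599; P(data | urn B) = (3/7)(4/7)(4/7)(4/7)(4/7) = 0.045695; P(data | urn C) = (4/5)(1/5)(1/5)(1/5)(1/5) = 0.00128; P(data | urn D) = (7/9)(2/9)(2/9)(2/9)(2/9) = 0.0018967.
Weighting by the prior gives 1/10 · 0.0047599 = 0.00047599, 1/10 · 0.045695 = 0.0045695, 2/5 · 0.00128 = 0.000512, 2/5 · 0.0018967 = 0.00075869; with total 0.0063162.
The posterior is then P(urn A | data) = 0.07536, P(urn B | data) = 0.72346, P(urn C | data) = 0.081061, P(urn D | data) = 0.12012.
The predictive probability is P(purple next | data) = (2/7)(0.07536) + (4/7)(0.72346) + (1/5)(0.081061) + (2/9)(0.12012) = 0.47784.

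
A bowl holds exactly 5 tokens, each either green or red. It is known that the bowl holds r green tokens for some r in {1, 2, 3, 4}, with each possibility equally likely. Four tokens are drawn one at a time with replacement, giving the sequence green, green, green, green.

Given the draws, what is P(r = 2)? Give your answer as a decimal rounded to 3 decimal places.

0.045

Compute the likelihood of the observed sequence for each case: P(data | r = 1) = (1/5)(1/5)(1/5)(1/5) = 0.0016; P(data | r = 2) = (2/5)(2/5)(2/5)(2/5) = 0.0256; P(data | r = 3) = (3/5)(3/5)(3/5)(3/5) = 0.1296; P(data | r = 4) = (4/5)(4/5)(4/5)(4/5) = 0.4096.
Multiplying each by its prior: 1/4 · 0.0016 = 0.0004, 1/4 · 0.0256 = 0.0064, 1/4 · 0.1296 = 0.0324, 1/4 · 0.4096 = 0.1024; these sum to 0.1416.
By Bayes' rule, P(r = 2 | data) = (0.0064) / (0.1416) = 0.045198.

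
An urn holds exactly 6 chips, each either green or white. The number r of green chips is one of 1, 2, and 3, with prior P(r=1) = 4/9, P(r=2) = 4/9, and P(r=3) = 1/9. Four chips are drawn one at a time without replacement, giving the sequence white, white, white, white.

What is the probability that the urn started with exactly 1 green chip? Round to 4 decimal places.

0.8333

The likelihood of the observed sequence under each hypothesis: P(data | r = 1) = (5/6)(4/5)(3/4)(2/3) = 1/3; P(data | r = 2) = (4/6)(3/5)(2/4)(1/3) = 1/15; P(data | r = 3) = (3/6)(2/5)(1/4)(0/3) = 0.
Multiplying each by its prior: 4/9 · 1/3 = 4/27, 4/9 · 1/15 = 4/135, 1/9 · 0 = 0; these sum to 8/45.
Therefore the posterior P(r = 1 | data) = (4/27) / (8/45) = 5/6.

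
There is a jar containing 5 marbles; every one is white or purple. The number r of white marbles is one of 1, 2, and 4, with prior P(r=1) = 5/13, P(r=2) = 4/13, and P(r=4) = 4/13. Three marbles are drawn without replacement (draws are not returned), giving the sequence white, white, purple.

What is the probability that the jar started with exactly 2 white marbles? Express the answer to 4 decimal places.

0.3333

The likelihood of the observed sequence under each hypothesis: P(data | r = 1) = (1/5)(0/4) = 0; P(data | r = 2) = (2/5)(1/4)(3/3) = 1/10; P(data | r = 4) = (4/5)(3/4)(1/3) = 1/5.
The prior-weighted likelihoods are 5/13 · 0 = 0, 4/13 · 1/10 = 2/65, 4/13 · 1/5 = 4/65; these sum to 6/65.
Hence P(r = 2 | data) = (2/65) / (6/65) = 1/3.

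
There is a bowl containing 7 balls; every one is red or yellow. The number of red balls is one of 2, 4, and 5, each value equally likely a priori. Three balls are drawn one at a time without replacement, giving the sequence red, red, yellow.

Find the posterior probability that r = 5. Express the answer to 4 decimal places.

Under each hypothesis, the probability of the observed sequence is: P(data | r = 2) = (2/7)(1/6)(5/5) = 1/21; P(data | r = 4) = (4/7)(3/6)(3/5) = 6/35; P(data | r = 5) = (5/7)(4/6)(2/5) = 4/21.
Weighting by the prior gives 1/3 · 1/21 = 1/63, 1/3 · 6/35 = 2/35, 1/3 · 4/21 = 4/63; summing to 43/315.
Hence P(r = 5 | data) = (4/63) / (43/315) = 20/43.

0.4651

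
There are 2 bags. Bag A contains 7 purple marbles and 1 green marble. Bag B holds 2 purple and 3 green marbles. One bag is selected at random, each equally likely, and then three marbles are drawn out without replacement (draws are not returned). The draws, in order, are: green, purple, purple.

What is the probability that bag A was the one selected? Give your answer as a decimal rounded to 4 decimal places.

0.5556

Under each hypothesis, the probability of the observed sequence is: P(data | bag A) = (1/8)(7/7)(6/6) = 1/8; P(data | bag B) = (3/5)(2/4)(1/3) = 1/10.
Multiplying each by its prior: 1/2 · 1/8 = 1/16, 1/2 · 1/10 = 1/20; with total 9/80.
So P(bag A | data) = (1/16) / (9/80) = 5/9.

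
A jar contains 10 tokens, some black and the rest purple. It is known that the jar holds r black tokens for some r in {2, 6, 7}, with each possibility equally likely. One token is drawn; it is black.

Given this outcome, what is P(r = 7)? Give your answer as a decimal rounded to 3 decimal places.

Compute the likelihood of this draw for each case: P(data | r = 2) = (2/10) = 1/5; P(data | r = 6) = (6/10) = 3/5; P(data | r = 7) = (7/10) = 7/10.
Weighting by the prior gives 1/3 · 1/5 = 1/15, 1/3 · 3/5 = 1/5, 1/3 · 7/10 = 7/30; with total 1/2.
Therefore the posterior P(r = 7 | data) = (7/30) / (1/2) = 7/15.

0.467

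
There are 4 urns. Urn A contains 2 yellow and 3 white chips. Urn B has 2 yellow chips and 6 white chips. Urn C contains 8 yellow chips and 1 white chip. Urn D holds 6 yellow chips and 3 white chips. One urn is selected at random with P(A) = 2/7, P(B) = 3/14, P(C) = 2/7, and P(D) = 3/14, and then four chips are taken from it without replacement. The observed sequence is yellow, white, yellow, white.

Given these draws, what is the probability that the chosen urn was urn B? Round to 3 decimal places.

Under each hypothesis, the probability of the observed sequence is: P(data | urn A) = (2/5)(3/4)(1/3)(2/2) = 1/10; P(data | urn B) = (2/8)(6/7)(1/6)(5/5) = 1/28; P(data | urn C) = (8/9)(1/8)(7/7)(0/6) = 0; P(data | urn D) = (6/9)(3/8)(5/7)(2/6) = 5/84.
The prior-weighted likelihoods are 2/7 · 1/10 = 1/35, 3/14 · 1/28 = 3/392, 2/7 · 0 = 0, 3/14 · 5/84 = 5/392; summing to 12/245.
By Bayes' rule, P(urn B | data) = (3/392) / (12/245) = 5/32.

0.156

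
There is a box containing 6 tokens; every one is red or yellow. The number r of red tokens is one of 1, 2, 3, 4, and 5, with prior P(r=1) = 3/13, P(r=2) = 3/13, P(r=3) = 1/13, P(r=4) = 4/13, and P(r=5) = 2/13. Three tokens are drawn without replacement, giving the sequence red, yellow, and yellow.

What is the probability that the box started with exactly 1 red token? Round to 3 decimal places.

The likelihood of the observed sequence under each hypothesis: P(data | r = 1) = (1/6)(5/5)(4/4) = 1/6; P(data | r = 2) = (2/6)(4/5)(3/4) = 1/5; P(data | r = 3) = (3/6)(3/5)(2/4) = 3/20; P(data | r = 4) = (4/6)(2/5)(1/4) = 1/15; P(data | r = 5) = (5/6)(1/5)(0/4) = 0.
Multiplying each by its prior: 3/13 · 1/6 = 1/26, 3/13 · 1/5 = 3/65, 1/13 · 3/20 = 3/260, 4/13 · 1/15 = 4/195, 2/13 · 0 = 0; summing to 7/60.
By Bayes' rule, P(r = 1 | data) = (1/26) / (7/60) = 30/91.

0.330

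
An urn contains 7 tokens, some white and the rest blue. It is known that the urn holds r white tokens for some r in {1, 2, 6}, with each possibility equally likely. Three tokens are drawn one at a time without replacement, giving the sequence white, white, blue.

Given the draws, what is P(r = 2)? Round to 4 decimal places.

0.2500

The likelihood of the observed sequence under each hypothesis: P(data | r = 1) = (1/7)(0/6) = 0; P(data | r = 2) = (2/7)(1/6)(5/5) = 1/21; P(data | r = 6) = (6/7)(5/6)(1/5) = 1/7.
Weighting by the prior gives 1/3 · 0 = 0, 1/3 · 1/21 = 1/63, 1/3 · 1/7 = 1/21; these sum to 4/63.
By Bayes' rule, P(r = 2 | data) = (1/63) / (4/63) = 1/4.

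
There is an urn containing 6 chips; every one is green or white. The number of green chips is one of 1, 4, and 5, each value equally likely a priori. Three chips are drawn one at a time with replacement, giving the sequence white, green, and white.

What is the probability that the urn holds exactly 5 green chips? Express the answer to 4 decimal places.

0.1087

The likelihood of the observed sequence under each hypothesis: P(data | r = 1) = (5/6)(1/6)(5/6) = 25/216; P(data | r = 4) = (2/6)(4/6)(2/6) = 2/27; P(data | r = 5) = (1/6)(5/6)(1/6) = 5/216.
Weighting by the prior gives 1/3 · 25/216 = 25/648, 1/3 · 2/27 = 2/81, 1/3 · 5/216 = 5/648; these sum to 23/324.
Hence P(r = 5 | data) = (5/648) / (23/324) = 5/46.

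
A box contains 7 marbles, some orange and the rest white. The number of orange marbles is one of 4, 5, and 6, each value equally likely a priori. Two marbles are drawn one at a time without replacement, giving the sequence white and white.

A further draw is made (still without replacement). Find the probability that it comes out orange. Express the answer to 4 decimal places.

The likelihood of the observed sequence under each hypothesis: P(data | r = 4) = (3/7)(2/6) = 1/7; P(data | r = 5) = (2/7)(1/6) = 1/21; P(data | r = 6) = (1/7)(0/6) = 0.
Multiplying each by its prior: 1/3 · 1/7 = 1/21, 1/3 · 1/21 = 1/63, 1/3 · 0 = 0; with total 4/63.
Dividing through by the total gives posterior P(r = 4 | data) = 3/4, P(r = 5 | data) = 1/4, P(r = 6 | data) = 0.
The predictive probability is P(orange next | data) = (4/5)(3/4) + (1)(1/4) = 17/20.

0.8500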